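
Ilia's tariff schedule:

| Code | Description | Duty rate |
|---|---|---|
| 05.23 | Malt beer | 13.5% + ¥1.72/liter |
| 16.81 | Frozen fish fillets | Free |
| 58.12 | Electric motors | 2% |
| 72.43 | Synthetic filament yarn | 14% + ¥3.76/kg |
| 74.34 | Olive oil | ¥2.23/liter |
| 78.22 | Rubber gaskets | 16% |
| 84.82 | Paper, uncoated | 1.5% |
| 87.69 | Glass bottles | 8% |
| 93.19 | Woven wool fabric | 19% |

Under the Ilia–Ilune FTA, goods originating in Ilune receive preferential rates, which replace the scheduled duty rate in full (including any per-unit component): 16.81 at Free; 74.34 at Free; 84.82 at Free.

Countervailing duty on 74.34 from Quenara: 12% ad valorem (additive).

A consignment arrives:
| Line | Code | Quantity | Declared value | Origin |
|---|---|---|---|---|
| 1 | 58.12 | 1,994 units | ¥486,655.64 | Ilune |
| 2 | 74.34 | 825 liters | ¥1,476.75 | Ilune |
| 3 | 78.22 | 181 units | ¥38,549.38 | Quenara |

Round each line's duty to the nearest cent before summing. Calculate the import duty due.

¥15,901.01

Line 1 (58.12, Ilune, 1,994 units, ¥486,655.64):
Base rate for 58.12 is 2%.
Origin Ilune is the FTA partner but 58.12 is not on the preference list; base rate stands.
Duty = ¥486,655.64 × 2% = ¥9,733.11.
Line 2 (74.34, Ilune, 825 liters, ¥1,476.75):
Base rate for 74.34 is ¥2.23/liter.
Origin Ilune qualifies under the Ilia–Ilune agreement and 74.34 is covered: preferential rate Free applies instead.
The additional-duty order on 74.34 targets Quenara, not Ilune; it does not apply.
Duty = ¥1,476.75 × 0% = ¥0.00.
Line 3 (78.22, Quenara, 181 units, ¥38,549.38):
Base rate for 78.22 is 16%.
Duty = ¥38,549.38 × 16% = ¥6,167.90.
Total = ¥9,733.11 + ¥0.00 + ¥6,167.90 = ¥15,901.01.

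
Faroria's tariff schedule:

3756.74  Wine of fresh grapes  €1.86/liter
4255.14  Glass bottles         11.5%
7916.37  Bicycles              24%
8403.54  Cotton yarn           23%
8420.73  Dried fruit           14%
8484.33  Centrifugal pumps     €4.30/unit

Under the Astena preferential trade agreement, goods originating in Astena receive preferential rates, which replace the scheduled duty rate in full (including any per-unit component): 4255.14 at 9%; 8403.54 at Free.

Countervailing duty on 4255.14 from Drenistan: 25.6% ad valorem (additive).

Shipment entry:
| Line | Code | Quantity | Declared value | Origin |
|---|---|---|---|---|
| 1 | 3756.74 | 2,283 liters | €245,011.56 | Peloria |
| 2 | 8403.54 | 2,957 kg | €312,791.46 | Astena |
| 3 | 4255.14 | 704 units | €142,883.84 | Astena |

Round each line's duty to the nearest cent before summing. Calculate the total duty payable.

Line 1 (3756.74, Peloria, 2,283 liters, €245,011.56):
Base rate for 3756.74 is €1.86/liter.
Duty = 2,283 × €1.86 = €4,246.38.
Line 2 (8403.54, Astena, 2,957 kg, €312,791.46):
Base rate for 8403.54 is 23%.
Origin Astena qualifies under the Faroria–Astena agreement and 8403.54 is covered: preferential rate Free applies instead.
Duty = €312,791.46 × 0% = €0.00.
Line 3 (4255.14, Astena, 704 units, €142,883.84):
Base rate for 4255.14 is 11.5%.
Origin Astena qualifies under the Faroria–Astena agreement and 4255.14 is covered: preferential rate 9% applies instead.
The additional-duty order on 4255.14 targets Drenistan, not Astena; it does not apply.
Duty = €142,883.84 × 9% = €12,859.55.
Total = €4,246.38 + €0.00 + €12,859.55 = €17,105.93.

€17,105.93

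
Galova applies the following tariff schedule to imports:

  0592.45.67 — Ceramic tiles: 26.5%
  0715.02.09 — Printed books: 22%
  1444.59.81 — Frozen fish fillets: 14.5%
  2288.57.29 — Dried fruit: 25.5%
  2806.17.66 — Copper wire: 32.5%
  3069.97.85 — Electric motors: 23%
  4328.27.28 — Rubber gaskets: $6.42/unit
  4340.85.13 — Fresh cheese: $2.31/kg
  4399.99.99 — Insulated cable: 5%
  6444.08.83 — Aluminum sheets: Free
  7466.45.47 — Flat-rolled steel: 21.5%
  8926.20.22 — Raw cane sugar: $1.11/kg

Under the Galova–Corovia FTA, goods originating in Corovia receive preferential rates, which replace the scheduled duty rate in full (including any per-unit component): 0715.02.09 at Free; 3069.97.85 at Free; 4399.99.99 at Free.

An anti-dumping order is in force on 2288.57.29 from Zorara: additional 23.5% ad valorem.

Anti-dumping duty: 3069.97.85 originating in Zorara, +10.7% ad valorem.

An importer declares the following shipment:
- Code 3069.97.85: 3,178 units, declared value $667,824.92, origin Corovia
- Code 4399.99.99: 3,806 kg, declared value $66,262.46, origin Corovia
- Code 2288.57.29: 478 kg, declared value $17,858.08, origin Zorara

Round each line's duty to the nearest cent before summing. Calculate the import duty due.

$8,750.46

Line 1 (3069.97.85, Corovia, 3,178 units, $667,824.92):
Base rate for 3069.97.85 is 23%.
Origin Corovia qualifies under the Galova–Corovia agreement and 3069.97.85 is covered: preferential rate Free applies instead.
The additional-duty order on 3069.97.85 targets Zorara, not Corovia; it does not apply.
Duty = $667,824.92 × 0% = $0.00.
Line 2 (4399.99.99, Corovia, 3,806 kg, $66,262.46):
Base rate for 4399.99.99 is 5%.
Origin Corovia qualifies under the Galova–Corovia agreement and 4399.99.99 is covered: preferential rate Free applies instead.
Duty = $66,262.46 × 0% = $0.00.
Line 3 (2288.57.29, Zorara, 478 kg, $17,858.08):
Base rate for 2288.57.29 is 25.5%.
Additional duty on 2288.57.29 from Zorara: +23.5%. Applied ad valorem rate: 25.5% + 23.5% = 49%.
Duty = $17,858.08 × 49% = $8,750.46.
Total = $0.00 + $0.00 + $8,750.46 = $8,750.46.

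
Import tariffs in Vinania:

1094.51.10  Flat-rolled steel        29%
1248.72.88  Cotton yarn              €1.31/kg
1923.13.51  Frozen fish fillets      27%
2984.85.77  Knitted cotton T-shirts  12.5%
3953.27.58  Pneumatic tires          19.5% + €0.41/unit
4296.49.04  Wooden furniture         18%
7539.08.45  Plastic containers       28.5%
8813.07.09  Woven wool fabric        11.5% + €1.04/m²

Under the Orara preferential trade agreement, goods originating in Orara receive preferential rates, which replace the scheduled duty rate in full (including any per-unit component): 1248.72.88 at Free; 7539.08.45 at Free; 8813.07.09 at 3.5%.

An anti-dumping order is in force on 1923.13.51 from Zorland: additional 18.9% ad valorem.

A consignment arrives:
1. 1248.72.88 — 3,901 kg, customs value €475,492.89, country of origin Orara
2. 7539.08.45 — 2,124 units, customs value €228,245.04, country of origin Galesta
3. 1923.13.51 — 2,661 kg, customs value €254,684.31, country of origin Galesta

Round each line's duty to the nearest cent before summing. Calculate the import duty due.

€133,814.60

Line 1 (1248.72.88, Orara, 3,901 kg, €475,492.89):
Base rate for 1248.72.88 is €1.31/kg.
Origin Orara qualifies under the Vinania–Orara agreement and 1248.72.88 is covered: preferential rate Free applies instead.
Duty = €475,492.89 × 0% = €0.00.
Line 2 (7539.08.45, Galesta, 2,124 units, €228,245.04):
Base rate for 7539.08.45 is 28.5%.
7539.08.45 has an FTA preferential rate, but origin Galesta is not Orara; base rate stands.
Duty = €228,245.04 × 28.5% = €65,049.84.
Line 3 (1923.13.51, Galesta, 2,661 kg, €254,684.31):
Base rate for 1923.13.51 is 27%.
The additional-duty order on 1923.13.51 targets Zorland, not Galesta; it does not apply.
Duty = €254,684.31 × 27% = €68,764.76.
Total = €0.00 + €65,049.84 + €68,764.76 = €133,814.60.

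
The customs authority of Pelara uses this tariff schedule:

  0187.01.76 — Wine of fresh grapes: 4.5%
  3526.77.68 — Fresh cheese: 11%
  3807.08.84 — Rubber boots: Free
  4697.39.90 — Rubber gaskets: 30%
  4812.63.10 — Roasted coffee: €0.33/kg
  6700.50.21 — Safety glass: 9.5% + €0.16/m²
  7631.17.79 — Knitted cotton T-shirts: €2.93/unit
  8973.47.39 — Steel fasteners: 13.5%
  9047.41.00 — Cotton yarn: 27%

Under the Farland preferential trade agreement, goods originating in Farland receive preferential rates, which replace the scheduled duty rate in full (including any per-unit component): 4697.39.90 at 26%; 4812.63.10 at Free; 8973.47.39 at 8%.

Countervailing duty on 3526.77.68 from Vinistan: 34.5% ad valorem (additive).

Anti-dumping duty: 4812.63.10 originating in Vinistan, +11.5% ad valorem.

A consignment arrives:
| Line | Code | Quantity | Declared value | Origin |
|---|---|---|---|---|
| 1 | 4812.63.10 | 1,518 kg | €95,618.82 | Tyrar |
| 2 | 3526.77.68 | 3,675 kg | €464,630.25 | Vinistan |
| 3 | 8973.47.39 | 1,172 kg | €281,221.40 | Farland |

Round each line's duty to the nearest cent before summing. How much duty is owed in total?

Line 1 (4812.63.10, Tyrar, 1,518 kg, €95,618.82):
Base rate for 4812.63.10 is €0.33/kg.
4812.63.10 has an FTA preferential rate, but origin Tyrar is not Farland; base rate stands.
The additional-duty order on 4812.63.10 targets Vinistan, not Tyrar; it does not apply.
Duty = 1,518 × €0.33 = €500.94.
Line 2 (3526.77.68, Vinistan, 3,675 kg, €464,630.25):
Base rate for 3526.77.68 is 11%.
Additional duty on 3526.77.68 from Vinistan: +34.5%. Applied ad valorem rate: 11% + 34.5% = 45.5%.
Duty = €464,630.25 × 45.5% = €211,406.76.
Line 3 (8973.47.39, Farland, 1,172 kg, €281,221.40):
Base rate for 8973.47.39 is 13.5%.
Origin Farland qualifies under the Pelara–Farland agreement and 8973.47.39 is covered: preferential rate 8% applies instead.
Duty = €281,221.40 × 8% = €22,497.71.
Total = €500.94 + €211,406.76 + €22,497.71 = €234,405.41.

€234,405.41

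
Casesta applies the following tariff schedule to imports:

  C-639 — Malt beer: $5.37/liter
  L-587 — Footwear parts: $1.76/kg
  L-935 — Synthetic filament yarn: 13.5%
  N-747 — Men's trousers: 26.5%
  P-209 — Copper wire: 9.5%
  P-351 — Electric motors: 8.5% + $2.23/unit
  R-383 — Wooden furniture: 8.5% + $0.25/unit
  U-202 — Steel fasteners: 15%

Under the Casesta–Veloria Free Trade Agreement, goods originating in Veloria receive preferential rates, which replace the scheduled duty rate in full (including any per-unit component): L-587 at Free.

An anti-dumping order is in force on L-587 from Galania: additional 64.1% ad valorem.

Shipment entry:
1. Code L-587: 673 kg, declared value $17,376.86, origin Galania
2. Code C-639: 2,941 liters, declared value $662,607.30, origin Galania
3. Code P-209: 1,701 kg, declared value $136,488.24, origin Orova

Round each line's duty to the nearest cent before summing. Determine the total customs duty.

Line 1 (L-587, Galania, 673 kg, $17,376.86):
Base rate for L-587 is $1.76/kg.
L-587 has an FTA preferential rate, but origin Galania is not Veloria; base rate stands.
Additional duty on L-587 from Galania: +64.1% ad valorem. Applied ad valorem rate = 64.1%.
Duty = $17,376.86 × 64.1% + 673 × $1.76 = $12,323.05.
Line 2 (C-639, Galania, 2,941 liters, $662,607.30):
Base rate for C-639 is $5.37/liter.
Duty = 2,941 × $5.37 = $15,793.17.
Line 3 (P-209, Orova, 1,701 kg, $136,488.24):
Base rate for P-209 is 9.5%.
Duty = $136,488.24 × 9.5% = $12,966.38.
Total = $12,323.05 + $15,793.17 + $12,966.38 = $41,082.60.

$41,082.60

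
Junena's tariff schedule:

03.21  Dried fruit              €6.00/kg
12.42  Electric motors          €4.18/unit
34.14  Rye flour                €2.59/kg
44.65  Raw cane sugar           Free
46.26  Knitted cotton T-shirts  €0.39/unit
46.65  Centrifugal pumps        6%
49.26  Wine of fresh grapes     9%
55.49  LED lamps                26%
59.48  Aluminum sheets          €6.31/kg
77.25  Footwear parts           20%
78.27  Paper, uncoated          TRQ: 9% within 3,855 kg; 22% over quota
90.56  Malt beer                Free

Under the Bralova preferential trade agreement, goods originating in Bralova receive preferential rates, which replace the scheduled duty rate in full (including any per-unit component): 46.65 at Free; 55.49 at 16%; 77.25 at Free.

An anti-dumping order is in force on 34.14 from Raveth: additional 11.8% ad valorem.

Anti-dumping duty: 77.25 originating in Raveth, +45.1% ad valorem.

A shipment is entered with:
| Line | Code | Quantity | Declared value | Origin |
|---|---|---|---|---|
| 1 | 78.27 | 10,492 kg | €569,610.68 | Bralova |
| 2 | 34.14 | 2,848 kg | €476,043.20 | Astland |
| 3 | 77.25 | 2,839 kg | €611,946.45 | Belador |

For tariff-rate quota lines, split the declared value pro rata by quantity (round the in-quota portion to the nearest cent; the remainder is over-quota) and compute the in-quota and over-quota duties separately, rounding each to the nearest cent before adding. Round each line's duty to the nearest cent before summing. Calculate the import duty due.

Line 1 (78.27, Bralova, 10,492 kg, €569,610.68):
Code 78.27 is under a tariff-rate quota (threshold 3,855 kg). In-quota: 3,855 kg at 9%; over-quota: 6,637 kg at 22%.
Pro-rata value split: in-quota = €569,610.68 × 3,855/10,492 = €209,287.95; over-quota = €569,610.68 − €209,287.95 = €360,322.73.
In-quota duty = €209,287.95 × 9% = €18,835.92. Over-quota duty = €360,322.73 × 22% = €79,271.00.
Line duty = €18,835.92 + €79,271.00 = €98,106.92.
Line 2 (34.14, Astland, 2,848 kg, €476,043.20):
Base rate for 34.14 is €2.59/kg.
The additional-duty order on 34.14 targets Raveth, not Astland; it does not apply.
Duty = 2,848 × €2.59 = €7,376.32.
Line 3 (77.25, Belador, 2,839 kg, €611,946.45):
Base rate for 77.25 is 20%.
77.25 has an FTA preferential rate, but origin Belador is not Bralova; base rate stands.
The additional-duty order on 77.25 targets Raveth, not Belador; it does not apply.
Duty = €611,946.45 × 20% = €122,389.29.
Total = €98,106.92 + €7,376.32 + €122,389.29 = €227,872.53.

€227,872.53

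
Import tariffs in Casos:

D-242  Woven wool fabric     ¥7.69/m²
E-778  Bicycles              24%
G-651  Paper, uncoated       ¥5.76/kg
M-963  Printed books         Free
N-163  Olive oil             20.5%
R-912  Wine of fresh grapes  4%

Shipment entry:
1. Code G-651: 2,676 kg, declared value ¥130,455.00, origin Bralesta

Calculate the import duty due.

Line 1 (G-651, Bralesta, 2,676 kg, ¥130,455.00):
Base rate for G-651 is ¥5.76/kg.
Duty = 2,676 × ¥5.76 = ¥15,413.76.

¥15,413.76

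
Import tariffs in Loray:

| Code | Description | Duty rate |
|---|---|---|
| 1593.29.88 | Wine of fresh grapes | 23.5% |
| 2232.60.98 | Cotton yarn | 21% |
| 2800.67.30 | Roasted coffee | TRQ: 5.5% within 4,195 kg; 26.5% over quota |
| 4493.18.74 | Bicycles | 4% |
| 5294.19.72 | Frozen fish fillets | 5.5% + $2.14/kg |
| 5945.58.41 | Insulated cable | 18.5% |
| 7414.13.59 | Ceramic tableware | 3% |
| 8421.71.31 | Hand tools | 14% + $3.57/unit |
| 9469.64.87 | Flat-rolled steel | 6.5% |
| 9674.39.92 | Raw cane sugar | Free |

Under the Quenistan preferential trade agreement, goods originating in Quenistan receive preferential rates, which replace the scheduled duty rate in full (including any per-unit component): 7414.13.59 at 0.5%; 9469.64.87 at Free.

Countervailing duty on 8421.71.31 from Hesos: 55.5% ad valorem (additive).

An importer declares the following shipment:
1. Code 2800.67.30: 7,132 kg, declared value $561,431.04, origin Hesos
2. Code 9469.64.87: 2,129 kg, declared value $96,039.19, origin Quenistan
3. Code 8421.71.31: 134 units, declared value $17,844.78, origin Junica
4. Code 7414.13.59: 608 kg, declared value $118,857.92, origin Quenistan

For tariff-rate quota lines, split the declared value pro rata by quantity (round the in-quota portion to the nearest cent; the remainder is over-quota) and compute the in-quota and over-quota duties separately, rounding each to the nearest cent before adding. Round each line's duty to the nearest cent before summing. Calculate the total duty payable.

Line 1 (2800.67.30, Hesos, 7,132 kg, $561,431.04):
Code 2800.67.30 is under a tariff-rate quota (threshold 4,195 kg). In-quota: 4,195 kg at 5.5%; over-quota: 2,937 kg at 26.5%.
Pro-rata value split: in-quota = $561,431.04 × 4,195/7,132 = $330,230.40; over-quota = $561,431.04 − $330,230.40 = $231,200.64.
In-quota duty = $330,230.40 × 5.5% = $18,162.67. Over-quota duty = $231,200.64 × 26.5% = $61,268.17.
Line duty = $18,162.67 + $61,268.17 = $79,430.84.
Line 2 (9469.64.87, Quenistan, 2,129 kg, $96,039.19):
Base rate for 9469.64.87 is 6.5%.
Origin Quenistan qualifies under the Loray–Quenistan agreement and 9469.64.87 is covered: preferential rate Free applies instead.
Duty = $96,039.19 × 0% = $0.00.
Line 3 (8421.71.31, Junica, 134 units, $17,844.78):
Base rate for 8421.71.31 is 14% + $3.57/unit.
The additional-duty order on 8421.71.31 targets Hesos, not Junica; it does not apply.
Duty = $17,844.78 × 14% + 134 × $3.57 = $2,976.65.
Line 4 (7414.13.59, Quenistan, 608 kg, $118,857.92):
Base rate for 7414.13.59 is 3%.
Origin Quenistan qualifies under the Loray–Quenistan agreement and 7414.13.59 is covered: preferential rate 0.5% applies instead.
Duty = $118,857.92 × 0.5% = $594.29.
Total = $79,430.84 + $0.00 + $2,976.65 + $594.29 = $83,001.78.

$83,001.78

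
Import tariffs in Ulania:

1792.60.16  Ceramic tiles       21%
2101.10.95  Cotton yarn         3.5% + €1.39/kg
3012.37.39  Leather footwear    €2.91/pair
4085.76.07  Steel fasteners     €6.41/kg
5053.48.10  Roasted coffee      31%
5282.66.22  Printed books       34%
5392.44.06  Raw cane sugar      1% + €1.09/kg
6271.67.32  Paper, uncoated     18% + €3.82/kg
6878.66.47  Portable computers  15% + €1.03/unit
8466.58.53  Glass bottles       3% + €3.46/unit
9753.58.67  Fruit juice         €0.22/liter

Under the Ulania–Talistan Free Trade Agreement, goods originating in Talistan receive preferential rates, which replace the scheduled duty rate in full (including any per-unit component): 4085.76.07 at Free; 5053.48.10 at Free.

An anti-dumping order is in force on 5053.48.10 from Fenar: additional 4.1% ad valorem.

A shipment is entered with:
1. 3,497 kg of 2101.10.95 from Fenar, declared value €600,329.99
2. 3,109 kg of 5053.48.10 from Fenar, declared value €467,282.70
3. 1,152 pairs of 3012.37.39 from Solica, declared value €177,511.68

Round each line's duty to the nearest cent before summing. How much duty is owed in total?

Line 1 (2101.10.95, Fenar, 3,497 kg, €600,329.99):
Base rate for 2101.10.95 is 3.5% + €1.39/kg.
Duty = €600,329.99 × 3.5% + 3,497 × €1.39 = €25,872.38.
Line 2 (5053.48.10, Fenar, 3,109 kg, €467,282.70):
Base rate for 5053.48.10 is 31%.
5053.48.10 has an FTA preferential rate, but origin Fenar is not Talistan; base rate stands.
Additional duty on 5053.48.10 from Fenar: +4.1%. Applied ad valorem rate: 31% + 4.1% = 35.1%.
Duty = €467,282.70 × 35.1% = €164,016.23.
Line 3 (3012.37.39, Solica, 1,152 pairs, €177,511.68):
Base rate for 3012.37.39 is €2.91/pair.
Duty = 1,152 × €2.91 = €3,352.32.
Total = €25,872.38 + €164,016.23 + €3,352.32 = €193,240.93.

€193,240.93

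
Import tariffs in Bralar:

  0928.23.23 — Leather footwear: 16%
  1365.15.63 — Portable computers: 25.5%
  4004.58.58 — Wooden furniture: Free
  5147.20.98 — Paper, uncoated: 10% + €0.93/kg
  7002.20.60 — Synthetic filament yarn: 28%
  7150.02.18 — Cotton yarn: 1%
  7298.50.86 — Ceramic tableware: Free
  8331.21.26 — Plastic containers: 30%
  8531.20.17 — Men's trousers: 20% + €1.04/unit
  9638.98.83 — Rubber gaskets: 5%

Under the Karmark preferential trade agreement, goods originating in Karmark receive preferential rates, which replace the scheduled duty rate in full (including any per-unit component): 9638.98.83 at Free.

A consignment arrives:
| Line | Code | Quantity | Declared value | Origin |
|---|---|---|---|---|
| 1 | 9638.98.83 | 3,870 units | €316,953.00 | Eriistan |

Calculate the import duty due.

Line 1 (9638.98.83, Eriistan, 3,870 units, €316,953.00):
Base rate for 9638.98.83 is 5%.
9638.98.83 has an FTA preferential rate, but origin Eriistan is not Karmark; base rate stands.
Duty = €316,953.00 × 5% = €15,847.65.

€15,847.65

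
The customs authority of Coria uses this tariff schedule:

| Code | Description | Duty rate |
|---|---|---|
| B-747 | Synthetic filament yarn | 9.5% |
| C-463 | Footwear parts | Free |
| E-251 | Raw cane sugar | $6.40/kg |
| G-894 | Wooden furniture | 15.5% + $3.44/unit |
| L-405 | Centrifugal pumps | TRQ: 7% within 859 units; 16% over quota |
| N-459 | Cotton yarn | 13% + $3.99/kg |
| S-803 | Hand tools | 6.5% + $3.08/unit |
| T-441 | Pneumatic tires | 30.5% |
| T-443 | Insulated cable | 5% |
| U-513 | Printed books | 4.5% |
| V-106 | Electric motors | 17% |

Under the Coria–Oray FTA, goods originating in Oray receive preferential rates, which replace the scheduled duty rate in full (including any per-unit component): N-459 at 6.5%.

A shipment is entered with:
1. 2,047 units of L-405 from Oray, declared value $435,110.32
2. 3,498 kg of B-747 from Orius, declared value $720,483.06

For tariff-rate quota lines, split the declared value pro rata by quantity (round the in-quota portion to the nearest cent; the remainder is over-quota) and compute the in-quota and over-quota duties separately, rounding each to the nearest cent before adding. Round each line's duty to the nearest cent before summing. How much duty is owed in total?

$121,630.52

Line 1 (L-405, Oray, 2,047 units, $435,110.32):
Code L-405 is under a tariff-rate quota (threshold 859 units). In-quota: 859 units at 7%; over-quota: 1,188 units at 16%.
Pro-rata value split: in-quota = $435,110.32 × 859/2,047 = $182,589.04; over-quota = $435,110.32 − $182,589.04 = $252,521.28.
In-quota duty = $182,589.04 × 7% = $12,781.23. Over-quota duty = $252,521.28 × 16% = $40,403.40.
Line duty = $12,781.23 + $40,403.40 = $53,184.63.
Line 2 (B-747, Orius, 3,498 kg, $720,483.06):
Base rate for B-747 is 9.5%.
Duty = $720,483.06 × 9.5% = $68,445.89.
Total = $53,184.63 + $68,445.89 = $121,630.52.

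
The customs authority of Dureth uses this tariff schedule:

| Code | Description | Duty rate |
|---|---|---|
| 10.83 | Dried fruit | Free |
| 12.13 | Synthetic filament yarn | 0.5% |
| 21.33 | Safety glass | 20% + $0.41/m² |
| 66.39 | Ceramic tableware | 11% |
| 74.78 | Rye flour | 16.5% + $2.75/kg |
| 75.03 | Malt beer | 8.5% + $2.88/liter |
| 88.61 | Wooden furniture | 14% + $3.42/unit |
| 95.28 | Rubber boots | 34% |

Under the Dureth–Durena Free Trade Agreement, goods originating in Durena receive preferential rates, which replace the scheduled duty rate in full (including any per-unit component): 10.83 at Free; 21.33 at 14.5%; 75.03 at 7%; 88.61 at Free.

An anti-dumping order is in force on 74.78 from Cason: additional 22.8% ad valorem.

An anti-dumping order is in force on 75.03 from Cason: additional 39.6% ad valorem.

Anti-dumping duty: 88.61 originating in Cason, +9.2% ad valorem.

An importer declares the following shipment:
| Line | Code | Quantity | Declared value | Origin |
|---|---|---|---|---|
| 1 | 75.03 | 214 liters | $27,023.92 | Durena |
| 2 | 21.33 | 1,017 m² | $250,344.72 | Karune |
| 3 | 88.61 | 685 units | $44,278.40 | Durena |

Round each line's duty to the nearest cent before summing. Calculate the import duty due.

$52,377.58

Line 1 (75.03, Durena, 214 liters, $27,023.92):
Base rate for 75.03 is 8.5% + $2.88/liter.
Origin Durena qualifies under the Dureth–Durena agreement and 75.03 is covered: preferential rate 7% applies instead.
The additional-duty order on 75.03 targets Cason, not Durena; it does not apply.
Duty = $27,023.92 × 7% = $1,891.67.
Line 2 (21.33, Karune, 1,017 m², $250,344.72):
Base rate for 21.33 is 20% + $0.41/m².
21.33 has an FTA preferential rate, but origin Karune is not Durena; base rate stands.
Duty = $250,344.72 × 20% + 1,017 × $0.41 = $50,485.91.
Line 3 (88.61, Durena, 685 units, $44,278.40):
Base rate for 88.61 is 14% + $3.42/unit.
Origin Durena qualifies under the Dureth–Durena agreement and 88.61 is covered: preferential rate Free applies instead.
The additional-duty order on 88.61 targets Cason, not Durena; it does not apply.
Duty = $44,278.40 × 0% = $0.00.
Total = $1,891.67 + $50,485.91 + $0.00 = $52,377.58.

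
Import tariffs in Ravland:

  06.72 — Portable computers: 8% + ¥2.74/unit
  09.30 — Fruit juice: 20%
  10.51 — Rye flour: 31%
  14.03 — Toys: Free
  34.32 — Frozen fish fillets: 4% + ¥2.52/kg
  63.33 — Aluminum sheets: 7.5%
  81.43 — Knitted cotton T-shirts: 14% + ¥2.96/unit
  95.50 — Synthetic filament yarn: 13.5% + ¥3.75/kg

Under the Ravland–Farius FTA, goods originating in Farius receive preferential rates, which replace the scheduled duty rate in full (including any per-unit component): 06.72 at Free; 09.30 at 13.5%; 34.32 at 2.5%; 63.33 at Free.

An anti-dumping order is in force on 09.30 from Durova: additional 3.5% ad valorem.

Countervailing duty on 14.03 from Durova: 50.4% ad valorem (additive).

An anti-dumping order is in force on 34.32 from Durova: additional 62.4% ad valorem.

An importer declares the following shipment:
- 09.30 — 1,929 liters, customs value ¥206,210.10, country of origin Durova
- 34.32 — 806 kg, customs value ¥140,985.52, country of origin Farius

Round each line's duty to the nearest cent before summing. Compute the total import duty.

Line 1 (09.30, Durova, 1,929 liters, ¥206,210.10):
Base rate for 09.30 is 20%.
09.30 has an FTA preferential rate, but origin Durova is not Farius; base rate stands.
Additional duty on 09.30 from Durova: +3.5%. Applied ad valorem rate: 20% + 3.5% = 23.5%.
Duty = ¥206,210.10 × 23.5% = ¥48,459.37.
Line 2 (34.32, Farius, 806 kg, ¥140,985.52):
Base rate for 34.32 is 4% + ¥2.52/kg.
Origin Farius qualifies under the Ravland–Farius agreement and 34.32 is covered: preferential rate 2.5% applies instead.
The additional-duty order on 34.32 targets Durova, not Farius; it does not apply.
Duty = ¥140,985.52 × 2.5% = ¥3,524.64.
Total = ¥48,459.37 + ¥3,524.64 = ¥51,984.01.

¥51,984.01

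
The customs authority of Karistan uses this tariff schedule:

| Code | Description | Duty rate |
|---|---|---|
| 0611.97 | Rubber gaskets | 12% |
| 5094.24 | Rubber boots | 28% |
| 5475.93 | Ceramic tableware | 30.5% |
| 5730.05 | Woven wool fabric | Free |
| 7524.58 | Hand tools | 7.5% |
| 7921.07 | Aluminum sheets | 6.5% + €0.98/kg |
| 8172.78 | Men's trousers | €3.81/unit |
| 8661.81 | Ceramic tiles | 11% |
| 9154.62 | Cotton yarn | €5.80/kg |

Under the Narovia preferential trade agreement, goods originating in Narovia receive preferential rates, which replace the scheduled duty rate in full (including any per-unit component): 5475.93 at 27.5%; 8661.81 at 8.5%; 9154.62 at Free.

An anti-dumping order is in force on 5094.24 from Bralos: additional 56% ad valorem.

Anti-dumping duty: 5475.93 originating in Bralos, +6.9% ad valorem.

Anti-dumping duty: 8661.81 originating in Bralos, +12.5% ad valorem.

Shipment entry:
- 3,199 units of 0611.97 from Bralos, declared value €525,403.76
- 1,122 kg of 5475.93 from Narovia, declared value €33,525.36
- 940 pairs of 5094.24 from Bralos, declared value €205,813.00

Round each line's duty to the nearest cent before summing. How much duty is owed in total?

€245,150.84

Line 1 (0611.97, Bralos, 3,199 units, €525,403.76):
Base rate for 0611.97 is 12%.
Duty = €525,403.76 × 12% = €63,048.45.
Line 2 (5475.93, Narovia, 1,122 kg, €33,525.36):
Base rate for 5475.93 is 30.5%.
Origin Narovia qualifies under the Karistan–Narovia agreement and 5475.93 is covered: preferential rate 27.5% applies instead.
The additional-duty order on 5475.93 targets Bralos, not Narovia; it does not apply.
Duty = €33,525.36 × 27.5% = €9,219.47.
Line 3 (5094.24, Bralos, 940 pairs, €205,813.00):
Base rate for 5094.24 is 28%.
Additional duty on 5094.24 from Bralos: +56%. Applied ad valorem rate: 28% + 56% = 84%.
Duty = €205,813.00 × 84% = €172,882.92.
Total = €63,048.45 + €9,219.47 + €172,882.92 = €245,150.84.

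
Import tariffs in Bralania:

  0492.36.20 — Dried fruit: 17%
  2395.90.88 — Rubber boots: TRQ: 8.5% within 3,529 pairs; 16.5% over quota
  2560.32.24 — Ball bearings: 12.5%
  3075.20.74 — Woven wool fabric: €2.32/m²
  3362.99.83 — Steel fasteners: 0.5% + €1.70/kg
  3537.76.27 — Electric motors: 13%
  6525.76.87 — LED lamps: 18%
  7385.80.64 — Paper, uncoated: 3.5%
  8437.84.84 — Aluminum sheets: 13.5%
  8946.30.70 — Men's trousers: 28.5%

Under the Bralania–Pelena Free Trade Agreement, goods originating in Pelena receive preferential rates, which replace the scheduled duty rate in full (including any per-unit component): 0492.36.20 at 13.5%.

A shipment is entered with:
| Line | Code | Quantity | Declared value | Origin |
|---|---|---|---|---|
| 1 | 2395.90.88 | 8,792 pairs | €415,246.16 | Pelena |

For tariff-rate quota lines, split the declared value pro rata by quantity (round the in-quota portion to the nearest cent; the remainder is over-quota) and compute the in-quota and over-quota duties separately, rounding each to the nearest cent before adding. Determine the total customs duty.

€55,181.65

Line 1 (2395.90.88, Pelena, 8,792 pairs, €415,246.16):
Code 2395.90.88 is under a tariff-rate quota (threshold 3,529 pairs). In-quota: 3,529 pairs at 8.5%; over-quota: 5,263 pairs at 16.5%.
Pro-rata value split: in-quota = €415,246.16 × 3,529/8,792 = €166,674.67; over-quota = €415,246.16 − €166,674.67 = €248,571.49.
In-quota duty = €166,674.67 × 8.5% = €14,167.35. Over-quota duty = €248,571.49 × 16.5% = €41,014.30.
Line duty = €14,167.35 + €41,014.30 = €55,181.65.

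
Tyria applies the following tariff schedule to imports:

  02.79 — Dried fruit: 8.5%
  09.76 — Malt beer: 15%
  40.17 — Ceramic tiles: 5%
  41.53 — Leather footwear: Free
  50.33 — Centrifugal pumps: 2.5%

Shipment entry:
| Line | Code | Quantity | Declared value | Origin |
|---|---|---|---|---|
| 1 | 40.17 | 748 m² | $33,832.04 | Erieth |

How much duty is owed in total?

$1,691.60

Line 1 (40.17, Erieth, 748 m², $33,832.04):
Base rate for 40.17 is 5%.
Duty = $33,832.04 × 5% = $1,691.60.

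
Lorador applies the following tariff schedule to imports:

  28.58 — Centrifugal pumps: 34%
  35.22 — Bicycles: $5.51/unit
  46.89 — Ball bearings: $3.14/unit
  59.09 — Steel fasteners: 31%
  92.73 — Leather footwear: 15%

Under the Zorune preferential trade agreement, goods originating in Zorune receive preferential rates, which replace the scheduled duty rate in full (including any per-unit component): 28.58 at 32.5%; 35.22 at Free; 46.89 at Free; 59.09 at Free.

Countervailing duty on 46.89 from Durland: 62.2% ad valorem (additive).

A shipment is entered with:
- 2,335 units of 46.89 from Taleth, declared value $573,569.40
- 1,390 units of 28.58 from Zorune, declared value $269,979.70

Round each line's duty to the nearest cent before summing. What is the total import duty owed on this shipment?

Line 1 (46.89, Taleth, 2,335 units, $573,569.40):
Base rate for 46.89 is $3.14/unit.
46.89 has an FTA preferential rate, but origin Taleth is not Zorune; base rate stands.
The additional-duty order on 46.89 targets Durland, not Taleth; it does not apply.
Duty = 2,335 × $3.14 = $7,331.90.
Line 2 (28.58, Zorune, 1,390 units, $269,979.70):
Base rate for 28.58 is 34%.
Origin Zorune qualifies under the Lorador–Zorune agreement and 28.58 is covered: preferential rate 32.5% applies instead.
Duty = $269,979.70 × 32.5% = $87,743.40.
Total = $7,331.90 + $87,743.40 = $95,075.30.

$95,075.30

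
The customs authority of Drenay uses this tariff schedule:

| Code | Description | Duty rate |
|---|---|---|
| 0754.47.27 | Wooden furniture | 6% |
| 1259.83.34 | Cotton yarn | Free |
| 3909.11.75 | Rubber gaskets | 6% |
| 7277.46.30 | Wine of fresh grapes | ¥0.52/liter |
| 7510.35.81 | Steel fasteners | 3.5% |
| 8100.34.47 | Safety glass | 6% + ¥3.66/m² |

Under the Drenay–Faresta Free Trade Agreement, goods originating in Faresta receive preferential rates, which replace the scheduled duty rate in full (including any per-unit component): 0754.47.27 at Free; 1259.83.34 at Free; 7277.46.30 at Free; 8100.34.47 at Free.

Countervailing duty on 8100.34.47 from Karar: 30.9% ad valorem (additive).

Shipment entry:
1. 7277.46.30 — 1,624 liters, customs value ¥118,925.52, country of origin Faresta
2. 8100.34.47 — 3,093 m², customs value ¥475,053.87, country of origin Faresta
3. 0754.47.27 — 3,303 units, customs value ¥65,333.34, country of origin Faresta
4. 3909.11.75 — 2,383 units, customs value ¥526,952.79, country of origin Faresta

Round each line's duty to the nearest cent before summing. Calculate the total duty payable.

Line 1 (7277.46.30, Faresta, 1,624 liters, ¥118,925.52):
Base rate for 7277.46.30 is ¥0.52/liter.
Origin Faresta qualifies under the Drenay–Faresta agreement and 7277.46.30 is covered: preferential rate Free applies instead.
Duty = ¥118,925.52 × 0% = ¥0.00.
Line 2 (8100.34.47, Faresta, 3,093 m², ¥475,053.87):
Base rate for 8100.34.47 is 6% + ¥3.66/m².
Origin Faresta qualifies under the Drenay–Faresta agreement and 8100.34.47 is covered: preferential rate Free applies instead.
The additional-duty order on 8100.34.47 targets Karar, not Faresta; it does not apply.
Duty = ¥475,053.87 × 0% = ¥0.00.
Line 3 (0754.47.27, Faresta, 3,303 units, ¥65,333.34):
Base rate for 0754.47.27 is 6%.
Origin Faresta qualifies under the Drenay–Faresta agreement and 0754.47.27 is covered: preferential rate Free applies instead.
Duty = ¥65,333.34 × 0% = ¥0.00.
Line 4 (3909.11.75, Faresta, 2,383 units, ¥526,952.79):
Base rate for 3909.11.75 is 6%.
Origin Faresta is the FTA partner but 3909.11.75 is not on the preference list; base rate stands.
Duty = ¥526,952.79 × 6% = ¥31,617.17.
Total = ¥0.00 + ¥0.00 + ¥0.00 + ¥31,617.17 = ¥31,617.17.

¥31,617.17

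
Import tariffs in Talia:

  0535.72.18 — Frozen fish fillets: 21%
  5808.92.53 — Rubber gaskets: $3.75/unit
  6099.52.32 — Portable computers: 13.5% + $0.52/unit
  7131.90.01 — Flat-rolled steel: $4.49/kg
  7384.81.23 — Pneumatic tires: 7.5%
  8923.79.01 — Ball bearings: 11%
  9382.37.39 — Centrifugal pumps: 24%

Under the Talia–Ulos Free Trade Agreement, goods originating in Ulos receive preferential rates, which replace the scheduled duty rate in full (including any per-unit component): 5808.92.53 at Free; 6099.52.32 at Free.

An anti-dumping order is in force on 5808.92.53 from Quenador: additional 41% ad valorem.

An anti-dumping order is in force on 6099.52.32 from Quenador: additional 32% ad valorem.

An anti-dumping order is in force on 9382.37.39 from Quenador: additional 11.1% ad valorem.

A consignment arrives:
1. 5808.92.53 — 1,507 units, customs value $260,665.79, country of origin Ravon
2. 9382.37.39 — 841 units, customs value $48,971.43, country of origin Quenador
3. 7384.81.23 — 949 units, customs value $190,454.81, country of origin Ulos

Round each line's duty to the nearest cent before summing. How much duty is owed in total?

$37,124.33

Line 1 (5808.92.53, Ravon, 1,507 units, $260,665.79):
Base rate for 5808.92.53 is $3.75/unit.
5808.92.53 has an FTA preferential rate, but origin Ravon is not Ulos; base rate stands.
The additional-duty order on 5808.92.53 targets Quenador, not Ravon; it does not apply.
Duty = 1,507 × $3.75 = $5,651.25.
Line 2 (9382.37.39, Quenador, 841 units, $48,971.43):
Base rate for 9382.37.39 is 24%.
Additional duty on 9382.37.39 from Quenador: +11.1%. Applied ad valorem rate: 24% + 11.1% = 35.1%.
Duty = $48,971.43 × 35.1% = $17,188.97.
Line 3 (7384.81.23, Ulos, 949 units, $190,454.81):
Base rate for 7384.81.23 is 7.5%.
Origin Ulos is the FTA partner but 7384.81.23 is not on the preference list; base rate stands.
Duty = $190,454.81 × 7.5% = $14,284.11.
Total = $5,651.25 + $17,188.97 + $14,284.11 = $37,124.33.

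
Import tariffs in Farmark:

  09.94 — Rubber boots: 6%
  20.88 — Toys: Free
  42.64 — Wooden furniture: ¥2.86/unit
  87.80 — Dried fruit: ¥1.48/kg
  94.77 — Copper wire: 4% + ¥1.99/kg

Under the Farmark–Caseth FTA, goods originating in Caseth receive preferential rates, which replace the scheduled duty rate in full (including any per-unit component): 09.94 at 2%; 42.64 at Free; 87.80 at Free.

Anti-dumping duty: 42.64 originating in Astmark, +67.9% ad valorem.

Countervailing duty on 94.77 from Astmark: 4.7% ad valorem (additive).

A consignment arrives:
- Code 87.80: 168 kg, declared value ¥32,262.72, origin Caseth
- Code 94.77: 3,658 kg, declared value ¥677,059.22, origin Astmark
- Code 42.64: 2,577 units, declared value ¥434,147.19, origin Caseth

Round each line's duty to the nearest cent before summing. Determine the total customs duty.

¥66,183.57

Line 1 (87.80, Caseth, 168 kg, ¥32,262.72):
Base rate for 87.80 is ¥1.48/kg.
Origin Caseth qualifies under the Farmark–Caseth agreement and 87.80 is covered: preferential rate Free applies instead.
Duty = ¥32,262.72 × 0% = ¥0.00.
Line 2 (94.77, Astmark, 3,658 kg, ¥677,059.22):
Base rate for 94.77 is 4% + ¥1.99/kg.
Additional duty on 94.77 from Astmark: +4.7%. Applied ad valorem rate: 4% + 4.7% = 8.7%.
Duty = ¥677,059.22 × 8.7% + 3,658 × ¥1.99 = ¥66,183.57.
Line 3 (42.64, Caseth, 2,577 units, ¥434,147.19):
Base rate for 42.64 is ¥2.86/unit.
Origin Caseth qualifies under the Farmark–Caseth agreement and 42.64 is covered: preferential rate Free applies instead.
The additional-duty order on 42.64 targets Astmark, not Caseth; it does not apply.
Duty = ¥434,147.19 × 0% = ¥0.00.
Total = ¥0.00 + ¥66,183.57 + ¥0.00 = ¥66,183.57.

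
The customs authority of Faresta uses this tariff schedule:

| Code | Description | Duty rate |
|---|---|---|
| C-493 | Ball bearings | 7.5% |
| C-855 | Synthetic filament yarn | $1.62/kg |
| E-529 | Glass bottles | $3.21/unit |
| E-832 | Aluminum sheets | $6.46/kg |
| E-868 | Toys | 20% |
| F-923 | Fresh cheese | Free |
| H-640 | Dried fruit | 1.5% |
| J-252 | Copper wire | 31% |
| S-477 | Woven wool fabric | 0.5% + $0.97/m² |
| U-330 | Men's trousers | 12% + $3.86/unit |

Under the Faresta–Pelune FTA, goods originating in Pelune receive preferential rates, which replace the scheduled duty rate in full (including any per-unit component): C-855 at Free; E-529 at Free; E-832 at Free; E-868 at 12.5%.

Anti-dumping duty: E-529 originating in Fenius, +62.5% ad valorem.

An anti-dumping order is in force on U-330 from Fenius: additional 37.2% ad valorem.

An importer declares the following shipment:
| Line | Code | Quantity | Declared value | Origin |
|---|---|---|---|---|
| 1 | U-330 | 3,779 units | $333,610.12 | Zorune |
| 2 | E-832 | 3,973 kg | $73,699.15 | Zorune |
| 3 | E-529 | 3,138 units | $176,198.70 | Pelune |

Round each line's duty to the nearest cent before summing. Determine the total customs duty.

$80,285.73

Line 1 (U-330, Zorune, 3,779 units, $333,610.12):
Base rate for U-330 is 12% + $3.86/unit.
The additional-duty order on U-330 targets Fenius, not Zorune; it does not apply.
Duty = $333,610.12 × 12% + 3,779 × $3.86 = $54,620.15.
Line 2 (E-832, Zorune, 3,973 kg, $73,699.15):
Base rate for E-832 is $6.46/kg.
E-832 has an FTA preferential rate, but origin Zorune is not Pelune; base rate stands.
Duty = 3,973 × $6.46 = $25,665.58.
Line 3 (E-529, Pelune, 3,138 units, $176,198.70):
Base rate for E-529 is $3.21/unit.
Origin Pelune qualifies under the Faresta–Pelune agreement and E-529 is covered: preferential rate Free applies instead.
The additional-duty order on E-529 targets Fenius, not Pelune; it does not apply.
Duty = $176,198.70 × 0% = $0.00.
Total = $54,620.15 + $25,665.58 + $0.00 = $80,285.73.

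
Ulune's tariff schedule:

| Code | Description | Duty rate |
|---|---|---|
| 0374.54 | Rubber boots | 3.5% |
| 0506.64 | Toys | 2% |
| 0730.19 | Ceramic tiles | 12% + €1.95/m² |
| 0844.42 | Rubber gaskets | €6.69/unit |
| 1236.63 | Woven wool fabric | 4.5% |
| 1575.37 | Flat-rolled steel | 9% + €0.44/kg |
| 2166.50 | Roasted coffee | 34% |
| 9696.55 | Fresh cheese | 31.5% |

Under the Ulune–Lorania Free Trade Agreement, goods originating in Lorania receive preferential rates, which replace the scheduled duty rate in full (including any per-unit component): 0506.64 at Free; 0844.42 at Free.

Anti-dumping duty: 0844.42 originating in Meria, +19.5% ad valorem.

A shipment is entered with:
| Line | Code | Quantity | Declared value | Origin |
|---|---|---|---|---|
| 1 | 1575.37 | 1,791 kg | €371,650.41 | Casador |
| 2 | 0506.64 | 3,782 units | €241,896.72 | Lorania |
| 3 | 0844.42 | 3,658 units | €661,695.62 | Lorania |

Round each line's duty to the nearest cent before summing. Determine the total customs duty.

Line 1 (1575.37, Casador, 1,791 kg, €371,650.41):
Base rate for 1575.37 is 9% + €0.44/kg.
Duty = €371,650.41 × 9% + 1,791 × €0.44 = €34,236.58.
Line 2 (0506.64, Lorania, 3,782 units, €241,896.72):
Base rate for 0506.64 is 2%.
Origin Lorania qualifies under the Ulune–Lorania agreement and 0506.64 is covered: preferential rate Free applies instead.
Duty = €241,896.72 × 0% = €0.00.
Line 3 (0844.42, Lorania, 3,658 units, €661,695.62):
Base rate for 0844.42 is €6.69/unit.
Origin Lorania qualifies under the Ulune–Lorania agreement and 0844.42 is covered: preferential rate Free applies instead.
The additional-duty order on 0844.42 targets Meria, not Lorania; it does not apply.
Duty = €661,695.62 × 0% = €0.00.
Total = €34,236.58 + €0.00 + €0.00 = €34,236.58.

€34,236.58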